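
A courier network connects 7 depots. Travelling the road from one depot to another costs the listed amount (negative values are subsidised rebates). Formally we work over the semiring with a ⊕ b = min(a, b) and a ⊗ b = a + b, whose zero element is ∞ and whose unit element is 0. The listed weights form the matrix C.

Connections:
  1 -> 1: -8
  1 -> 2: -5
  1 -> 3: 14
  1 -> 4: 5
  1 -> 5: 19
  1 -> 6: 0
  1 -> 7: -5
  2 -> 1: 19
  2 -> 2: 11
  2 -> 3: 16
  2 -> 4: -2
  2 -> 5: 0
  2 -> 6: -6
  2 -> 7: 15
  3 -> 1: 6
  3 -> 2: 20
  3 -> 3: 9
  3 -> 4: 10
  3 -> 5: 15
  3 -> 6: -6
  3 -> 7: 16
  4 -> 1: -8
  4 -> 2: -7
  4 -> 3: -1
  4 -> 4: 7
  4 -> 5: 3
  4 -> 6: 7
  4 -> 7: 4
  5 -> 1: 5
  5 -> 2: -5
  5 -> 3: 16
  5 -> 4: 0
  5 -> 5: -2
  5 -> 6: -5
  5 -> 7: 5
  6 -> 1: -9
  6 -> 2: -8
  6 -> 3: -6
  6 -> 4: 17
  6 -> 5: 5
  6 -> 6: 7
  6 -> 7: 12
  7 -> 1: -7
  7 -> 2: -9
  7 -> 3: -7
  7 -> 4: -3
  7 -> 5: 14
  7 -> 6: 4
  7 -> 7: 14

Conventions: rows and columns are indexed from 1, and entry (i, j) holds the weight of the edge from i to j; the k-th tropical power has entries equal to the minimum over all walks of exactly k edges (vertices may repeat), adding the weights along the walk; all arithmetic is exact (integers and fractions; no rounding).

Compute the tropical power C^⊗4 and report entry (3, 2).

C^⊗2:
  [-16, -14, -12, -8, -5, -11, -13]
  [-15, -14, -12, 0, -2, -5, 2]
  [-15, -14, -12, 11, -1, 1, 1]
  [-16, -13, -3, -9, -7, -13, -13]
  [-14, -13, -11, -7, -5, -11, 0]
  [-17, -14, 1, -10, -8, -14, -14]
  [-15, -12, -4, -11, -9, -15, -12]
C^⊗3:
  [-24, -22, -20, -16, -14, -20, -21]
  [-23, -20, -11, -16, -14, -20, -20]
  [-23, -20, -6, -16, -14, -20, -20]
  [-24, -22, -20, -16, -13, -19, -21]
  [-22, -19, -17, -15, -13, -19, -19]
  [-25, -23, -21, -17, -14, -20, -22]
  [-24, -23, -21, -15, -12, -18, -20]
C^⊗4:
  [-32, -30, -28, -24, -22, -28, -29]
  [-31, -29, -27, -23, -20, -26, -28]
  [-31, -29, -27, -23, -20, -26, -28]
  [-32, -30, -28, -24, -22, -28, -29]
  [-30, -28, -26, -22, -19, -25, -27]
  [-33, -31, -29, -25, -23, -29, -30]
  [-32, -29, -27, -25, -23, -29, -29]
Key observation: the optimum is the walk 3->6->1->7->2, with weight (-6) + (-9) + (-5) + (-9) = -29.
Optimal value attained by: walk 3->6->1->7->2.
Answer: (C^⊗4)[3][2] = -29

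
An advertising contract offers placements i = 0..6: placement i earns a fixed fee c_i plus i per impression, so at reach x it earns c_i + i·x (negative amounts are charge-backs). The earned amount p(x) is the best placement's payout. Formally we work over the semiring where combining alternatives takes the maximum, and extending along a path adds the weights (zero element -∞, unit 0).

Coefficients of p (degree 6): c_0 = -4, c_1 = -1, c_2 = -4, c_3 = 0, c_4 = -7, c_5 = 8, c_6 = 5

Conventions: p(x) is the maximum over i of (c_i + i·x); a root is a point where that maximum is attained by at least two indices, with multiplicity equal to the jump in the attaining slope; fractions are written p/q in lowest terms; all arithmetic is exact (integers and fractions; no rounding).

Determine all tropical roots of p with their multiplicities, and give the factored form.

hull edge (i=0, c=-4) to (i=1, c=-1): slope 3, span 1
hull edge (i=1, c=-1) to (i=5, c=8): slope 9/4, span 4
hull edge (i=5, c=8) to (i=6, c=5): slope -3, span 1
Factored form: p(x) = 5 ⊗ (x ⊕ (-3)) ⊗ (x ⊕ (-9/4)) ⊗ (x ⊕ (-9/4)) ⊗ (x ⊕ (-9/4)) ⊗ (x ⊕ (-9/4)) ⊗ (x ⊕ 3)
Answer: roots = -3 (mult 1), -9/4 (mult 4), 3 (mult 1)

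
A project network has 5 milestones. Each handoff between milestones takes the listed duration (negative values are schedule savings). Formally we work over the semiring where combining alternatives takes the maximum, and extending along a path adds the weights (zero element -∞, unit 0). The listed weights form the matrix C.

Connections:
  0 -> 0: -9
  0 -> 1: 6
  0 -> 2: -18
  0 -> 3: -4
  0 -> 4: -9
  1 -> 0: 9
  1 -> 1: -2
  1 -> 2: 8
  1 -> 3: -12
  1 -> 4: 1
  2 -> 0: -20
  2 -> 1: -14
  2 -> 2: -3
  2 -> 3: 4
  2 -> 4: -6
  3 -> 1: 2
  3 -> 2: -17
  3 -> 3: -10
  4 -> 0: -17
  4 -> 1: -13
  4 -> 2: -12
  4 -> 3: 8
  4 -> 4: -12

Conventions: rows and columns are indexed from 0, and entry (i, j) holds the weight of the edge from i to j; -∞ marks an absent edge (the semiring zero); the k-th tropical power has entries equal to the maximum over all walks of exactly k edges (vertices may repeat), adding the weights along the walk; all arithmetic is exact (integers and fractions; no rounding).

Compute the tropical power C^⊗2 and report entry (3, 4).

C^⊗2:
  [15, 4, 14, -1, 7]
  [7, 15, 6, 12, 2]
  [-5, 6, -6, 2, -9]
  [11, 0, 10, -10, 3]
  [-4, 10, -5, -2, -12]
Key observation: the optimum is the walk 3->1->4, with weight 2 + 1 = 3.
Optimal value attained by: walk 3->1->4.
Answer: (C^⊗2)[3][4] = 3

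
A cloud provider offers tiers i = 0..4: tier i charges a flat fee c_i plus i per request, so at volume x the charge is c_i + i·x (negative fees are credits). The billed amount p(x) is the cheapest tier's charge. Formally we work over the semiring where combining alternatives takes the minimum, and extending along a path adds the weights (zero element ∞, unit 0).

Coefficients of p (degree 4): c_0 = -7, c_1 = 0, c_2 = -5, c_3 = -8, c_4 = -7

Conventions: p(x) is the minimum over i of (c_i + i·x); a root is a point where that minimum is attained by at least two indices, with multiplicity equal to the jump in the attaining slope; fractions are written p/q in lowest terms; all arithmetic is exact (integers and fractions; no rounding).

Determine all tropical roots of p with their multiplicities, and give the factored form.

hull edge (i=0, c=-7) to (i=3, c=-8): slope -1/3, span 3
hull edge (i=3, c=-8) to (i=4, c=-7): slope 1, span 1
Factored form: p(x) = -7 ⊗ (x ⊕ (-1)) ⊗ (x ⊕ 1/3) ⊗ (x ⊕ 1/3) ⊗ (x ⊕ 1/3)
Answer: roots = -1 (mult 1), 1/3 (mult 3)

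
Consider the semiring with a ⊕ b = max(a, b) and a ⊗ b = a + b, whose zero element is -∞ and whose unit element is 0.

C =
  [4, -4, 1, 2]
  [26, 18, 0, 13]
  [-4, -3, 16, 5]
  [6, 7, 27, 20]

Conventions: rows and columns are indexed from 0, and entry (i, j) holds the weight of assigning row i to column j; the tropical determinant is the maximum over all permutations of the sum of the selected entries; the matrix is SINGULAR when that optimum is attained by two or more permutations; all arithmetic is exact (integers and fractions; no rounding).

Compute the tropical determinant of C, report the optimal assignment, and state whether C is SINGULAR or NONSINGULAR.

σ = (0, 1, 2, 3): 4 + 18 + 16 + 20 = 58
σ = (0, 1, 3, 2): 4 + 18 + 5 + 27 = 54
σ = (0, 2, 1, 3): 4 + 0 + (-3) + 20 = 21
σ = (0, 2, 3, 1): 4 + 0 + 5 + 7 = 16
σ = (0, 3, 1, 2): 4 + 13 + (-3) + 27 = 41
σ = (0, 3, 2, 1): 4 + 13 + 16 + 7 = 40
σ = (1, 0, 2, 3): (-4) + 26 + 16 + 20 = 58
σ = (1, 0, 3, 2): (-4) + 26 + 5 + 27 = 54
σ = (1, 2, 0, 3): (-4) + 0 + (-4) + 20 = 12
σ = (1, 2, 3, 0): (-4) + 0 + 5 + 6 = 7
σ = (1, 3, 0, 2): (-4) + 13 + (-4) + 27 = 32
σ = (1, 3, 2, 0): (-4) + 13 + 16 + 6 = 31
σ = (2, 0, 1, 3): 1 + 26 + (-3) + 20 = 44
σ = (2, 0, 3, 1): 1 + 26 + 5 + 7 = 39
σ = (2, 1, 0, 3): 1 + 18 + (-4) + 20 = 35
σ = (2, 1, 3, 0): 1 + 18 + 5 + 6 = 30
σ = (2, 3, 0, 1): 1 + 13 + (-4) + 7 = 17
σ = (2, 3, 1, 0): 1 + 13 + (-3) + 6 = 17
σ = (3, 0, 1, 2): 2 + 26 + (-3) + 27 = 52
σ = (3, 0, 2, 1): 2 + 26 + 16 + 7 = 51
σ = (3, 1, 0, 2): 2 + 18 + (-4) + 27 = 43
σ = (3, 1, 2, 0): 2 + 18 + 16 + 6 = 42
σ = (3, 2, 0, 1): 2 + 0 + (-4) + 7 = 5
σ = (3, 2, 1, 0): 2 + 0 + (-3) + 6 = 5
Optimal value attained by: σ = (0, 1, 2, 3).
Answer: det⊕(C) = 58; verdict: SINGULAR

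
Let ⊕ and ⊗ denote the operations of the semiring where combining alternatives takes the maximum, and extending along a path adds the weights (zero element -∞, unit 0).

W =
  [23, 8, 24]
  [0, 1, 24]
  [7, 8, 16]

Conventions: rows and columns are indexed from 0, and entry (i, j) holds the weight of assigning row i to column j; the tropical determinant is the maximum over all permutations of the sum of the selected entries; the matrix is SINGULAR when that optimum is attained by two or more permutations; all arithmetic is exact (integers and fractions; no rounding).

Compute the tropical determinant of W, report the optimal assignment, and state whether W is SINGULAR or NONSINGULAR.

σ = (0, 1, 2): 23 + 1 + 16 = 40
σ = (0, 2, 1): 23 + 24 + 8 = 55
σ = (1, 0, 2): 8 + 0 + 16 = 24
σ = (1, 2, 0): 8 + 24 + 7 = 39
σ = (2, 0, 1): 24 + 0 + 8 = 32
σ = (2, 1, 0): 24 + 1 + 7 = 32
Optimal value attained by: σ = (0, 2, 1).
Answer: det⊕(W) = 55; verdict: NONSINGULAR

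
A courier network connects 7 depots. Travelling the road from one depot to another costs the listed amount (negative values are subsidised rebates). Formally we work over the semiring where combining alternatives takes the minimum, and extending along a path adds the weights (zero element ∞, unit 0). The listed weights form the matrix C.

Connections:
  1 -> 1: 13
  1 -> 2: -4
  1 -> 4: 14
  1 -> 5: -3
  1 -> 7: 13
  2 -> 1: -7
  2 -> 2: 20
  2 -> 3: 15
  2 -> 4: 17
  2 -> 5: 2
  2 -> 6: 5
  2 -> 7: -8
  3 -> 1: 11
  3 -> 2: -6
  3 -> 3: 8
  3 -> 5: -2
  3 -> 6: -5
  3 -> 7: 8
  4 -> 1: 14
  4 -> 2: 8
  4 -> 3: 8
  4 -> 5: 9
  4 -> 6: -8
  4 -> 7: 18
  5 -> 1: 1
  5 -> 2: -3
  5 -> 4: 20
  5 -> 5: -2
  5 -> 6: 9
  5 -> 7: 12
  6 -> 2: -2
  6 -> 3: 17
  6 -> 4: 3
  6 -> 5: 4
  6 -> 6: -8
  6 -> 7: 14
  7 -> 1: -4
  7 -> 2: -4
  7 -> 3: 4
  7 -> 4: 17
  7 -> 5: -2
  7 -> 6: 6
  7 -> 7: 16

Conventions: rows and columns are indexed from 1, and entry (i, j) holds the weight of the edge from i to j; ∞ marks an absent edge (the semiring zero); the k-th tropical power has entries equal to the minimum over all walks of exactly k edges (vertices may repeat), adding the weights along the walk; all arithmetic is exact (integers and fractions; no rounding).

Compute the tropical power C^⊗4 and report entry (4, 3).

C^⊗2:
  [-11, -6, 11, 13, -5, 1, -12]
  [-12, -12, -4, 7, -10, -3, 6]
  [-13, -7, 9, -2, -4, -13, -14]
  [1, -10, 9, -5, -4, -16, 0]
  [-10, -5, 12, 12, -4, 1, -11]
  [-9, -10, 9, -5, -4, -16, -10]
  [-11, -8, 11, 9, -7, -2, -12]
C^⊗3:
  [-16, -16, -8, 3, -14, -7, -14]
  [-19, -16, 3, 0, -15, -11, -20]
  [-18, -18, -10, -10, -16, -21, -15]
  [-17, -18, 1, -13, -12, -24, -18]
  [-15, -15, -7, 4, -13, -7, -13]
  [-17, -18, -6, -13, -12, -24, -18]
  [-16, -16, -8, 1, -14, -10, -16]
C^⊗4:
  [-23, -20, -10, -4, -19, -15, -24]
  [-24, -24, -16, -8, -22, -19, -24]
  [-25, -23, -11, -18, -21, -29, -26]
  [-25, -26, -14, -21, -20, -32, -26]
  [-22, -19, -9, -4, -18, -15, -23]
  [-25, -26, -14, -21, -20, -32, -26]
  [-23, -20, -12, -7, -19, -18, -24]
Key observation: the optimum is the walk 4->6->2->7->3, with weight (-8) + (-2) + (-8) + 4 = -14.
Optimal value attained by: walk 4->6->2->7->3.
Answer: (C^⊗4)[4][3] = -14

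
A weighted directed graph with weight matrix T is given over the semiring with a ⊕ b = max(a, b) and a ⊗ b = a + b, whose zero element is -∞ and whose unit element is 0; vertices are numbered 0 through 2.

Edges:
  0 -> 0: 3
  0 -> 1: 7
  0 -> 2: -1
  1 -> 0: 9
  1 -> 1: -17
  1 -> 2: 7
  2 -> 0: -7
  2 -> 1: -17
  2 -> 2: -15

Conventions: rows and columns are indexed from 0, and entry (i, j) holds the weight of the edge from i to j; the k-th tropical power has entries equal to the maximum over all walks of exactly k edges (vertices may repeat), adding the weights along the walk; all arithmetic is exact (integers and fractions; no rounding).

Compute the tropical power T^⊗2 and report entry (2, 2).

T^⊗2:
  [16, 10, 14]
  [12, 16, 8]
  [-4, 0, -8]
Key observation: the optimum is the walk 2->0->2, with weight (-7) + (-1) = -8.
Optimal value attained by: walk 2->0->2.
Answer: (T^⊗2)[2][2] = -8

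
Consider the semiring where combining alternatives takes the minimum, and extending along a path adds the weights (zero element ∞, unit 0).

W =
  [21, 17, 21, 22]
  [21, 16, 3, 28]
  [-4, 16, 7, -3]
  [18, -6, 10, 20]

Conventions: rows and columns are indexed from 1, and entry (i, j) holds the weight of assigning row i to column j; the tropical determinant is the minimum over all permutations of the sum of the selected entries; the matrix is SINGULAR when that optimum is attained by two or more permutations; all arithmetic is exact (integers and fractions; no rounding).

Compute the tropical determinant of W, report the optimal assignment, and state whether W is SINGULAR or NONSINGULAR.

σ = (1, 2, 3, 4): 21 + 16 + 7 + 20 = 64
σ = (1, 2, 4, 3): 21 + 16 + (-3) + 10 = 44
σ = (1, 3, 2, 4): 21 + 3 + 16 + 20 = 60
σ = (1, 3, 4, 2): 21 + 3 + (-3) + (-6) = 15
σ = (1, 4, 2, 3): 21 + 28 + 16 + 10 = 75
σ = (1, 4, 3, 2): 21 + 28 + 7 + (-6) = 50
σ = (2, 1, 3, 4): 17 + 21 + 7 + 20 = 65
σ = (2, 1, 4, 3): 17 + 21 + (-3) + 10 = 45
σ = (2, 3, 1, 4): 17 + 3 + (-4) + 20 = 36
σ = (2, 3, 4, 1): 17 + 3 + (-3) + 18 = 35
σ = (2, 4, 1, 3): 17 + 28 + (-4) + 10 = 51
σ = (2, 4, 3, 1): 17 + 28 + 7 + 18 = 70
σ = (3, 1, 2, 4): 21 + 21 + 16 + 20 = 78
σ = (3, 1, 4, 2): 21 + 21 + (-3) + (-6) = 33
σ = (3, 2, 1, 4): 21 + 16 + (-4) + 20 = 53
σ = (3, 2, 4, 1): 21 + 16 + (-3) + 18 = 52
σ = (3, 4, 1, 2): 21 + 28 + (-4) + (-6) = 39
σ = (3, 4, 2, 1): 21 + 28 + 16 + 18 = 83
σ = (4, 1, 2, 3): 22 + 21 + 16 + 10 = 69
σ = (4, 1, 3, 2): 22 + 21 + 7 + (-6) = 44
σ = (4, 2, 1, 3): 22 + 16 + (-4) + 10 = 44
σ = (4, 2, 3, 1): 22 + 16 + 7 + 18 = 63
σ = (4, 3, 1, 2): 22 + 3 + (-4) + (-6) = 15
σ = (4, 3, 2, 1): 22 + 3 + 16 + 18 = 59
Optimal value attained by: σ = (1, 3, 4, 2).
Answer: det⊕(W) = 15; verdict: SINGULAR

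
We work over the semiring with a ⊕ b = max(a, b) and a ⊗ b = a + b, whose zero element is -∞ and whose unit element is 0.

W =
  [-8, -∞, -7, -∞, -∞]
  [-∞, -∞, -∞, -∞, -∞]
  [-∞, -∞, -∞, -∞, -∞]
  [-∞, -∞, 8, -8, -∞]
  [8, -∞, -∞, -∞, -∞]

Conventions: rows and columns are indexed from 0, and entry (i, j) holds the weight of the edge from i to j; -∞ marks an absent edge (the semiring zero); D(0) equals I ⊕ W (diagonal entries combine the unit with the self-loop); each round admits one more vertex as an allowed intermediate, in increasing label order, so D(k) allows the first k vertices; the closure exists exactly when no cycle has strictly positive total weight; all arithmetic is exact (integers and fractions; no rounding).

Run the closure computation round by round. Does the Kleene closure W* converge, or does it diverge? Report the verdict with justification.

D(0):
  [0, -∞, -7, -∞, -∞]
  [-∞, 0, -∞, -∞, -∞]
  [-∞, -∞, 0, -∞, -∞]
  [-∞, -∞, 8, 0, -∞]
  [8, -∞, -∞, -∞, 0]
D(1):
  [0, -∞, -7, -∞, -∞]
  [-∞, 0, -∞, -∞, -∞]
  [-∞, -∞, 0, -∞, -∞]
  [-∞, -∞, 8, 0, -∞]
  [8, -∞, 1, -∞, 0]
D(2):
  [0, -∞, -7, -∞, -∞]
  [-∞, 0, -∞, -∞, -∞]
  [-∞, -∞, 0, -∞, -∞]
  [-∞, -∞, 8, 0, -∞]
  [8, -∞, 1, -∞, 0]
D(3):
  [0, -∞, -7, -∞, -∞]
  [-∞, 0, -∞, -∞, -∞]
  [-∞, -∞, 0, -∞, -∞]
  [-∞, -∞, 8, 0, -∞]
  [8, -∞, 1, -∞, 0]
D(4):
  [0, -∞, -7, -∞, -∞]
  [-∞, 0, -∞, -∞, -∞]
  [-∞, -∞, 0, -∞, -∞]
  [-∞, -∞, 8, 0, -∞]
  [8, -∞, 1, -∞, 0]
D(5):
  [0, -∞, -7, -∞, -∞]
  [-∞, 0, -∞, -∞, -∞]
  [-∞, -∞, 0, -∞, -∞]
  [-∞, -∞, 8, 0, -∞]
  [8, -∞, 1, -∞, 0]
Key observation: every diagonal entry stays at the unit through all rounds, so no improving cycle exists.
Answer: CONVERGES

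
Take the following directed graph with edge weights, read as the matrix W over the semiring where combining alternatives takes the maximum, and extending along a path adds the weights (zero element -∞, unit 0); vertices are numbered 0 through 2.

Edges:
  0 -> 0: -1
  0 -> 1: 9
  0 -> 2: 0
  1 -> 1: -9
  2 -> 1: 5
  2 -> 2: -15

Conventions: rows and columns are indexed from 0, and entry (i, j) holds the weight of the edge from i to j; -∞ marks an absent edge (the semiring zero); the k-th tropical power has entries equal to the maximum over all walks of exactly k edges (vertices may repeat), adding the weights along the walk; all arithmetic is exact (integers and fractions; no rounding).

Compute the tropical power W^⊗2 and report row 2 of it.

W^⊗2:
  [-2, 8, -1]
  [-∞, -18, -∞]
  [-∞, -4, -30]
Answer: row 2 of W^⊗2 = [-∞, -4, -30]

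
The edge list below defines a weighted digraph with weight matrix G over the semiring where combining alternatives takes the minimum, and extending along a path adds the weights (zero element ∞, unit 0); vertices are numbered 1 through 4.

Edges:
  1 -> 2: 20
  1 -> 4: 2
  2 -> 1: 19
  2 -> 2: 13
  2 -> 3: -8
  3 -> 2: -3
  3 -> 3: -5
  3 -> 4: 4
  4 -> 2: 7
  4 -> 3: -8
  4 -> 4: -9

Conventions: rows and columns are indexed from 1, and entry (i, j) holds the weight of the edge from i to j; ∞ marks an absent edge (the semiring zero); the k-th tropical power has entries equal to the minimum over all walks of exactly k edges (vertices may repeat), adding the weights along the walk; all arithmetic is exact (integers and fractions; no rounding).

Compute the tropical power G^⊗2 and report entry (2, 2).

G^⊗2:
  [39, 9, -6, -7]
  [32, -11, -13, -4]
  [16, -8, -11, -5]
  [26, -11, -17, -18]
Key observation: the optimum is the walk 2->3->2, with weight (-8) + (-3) = -11.
Optimal value attained by: walk 2->3->2.
Answer: (G^⊗2)[2][2] = -11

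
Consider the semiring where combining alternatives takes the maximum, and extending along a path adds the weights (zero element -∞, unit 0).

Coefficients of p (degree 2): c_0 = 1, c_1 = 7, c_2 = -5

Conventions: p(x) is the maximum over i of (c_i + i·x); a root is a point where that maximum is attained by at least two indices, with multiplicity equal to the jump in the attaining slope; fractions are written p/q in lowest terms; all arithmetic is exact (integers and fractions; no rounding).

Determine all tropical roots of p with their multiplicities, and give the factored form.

hull edge (i=0, c=1) to (i=1, c=7): slope 6, span 1
hull edge (i=1, c=7) to (i=2, c=-5): slope -12, span 1
Factored form: p(x) = -5 ⊗ (x ⊕ (-6)) ⊗ (x ⊕ 12)
Answer: roots = -6 (mult 1), 12 (mult 1)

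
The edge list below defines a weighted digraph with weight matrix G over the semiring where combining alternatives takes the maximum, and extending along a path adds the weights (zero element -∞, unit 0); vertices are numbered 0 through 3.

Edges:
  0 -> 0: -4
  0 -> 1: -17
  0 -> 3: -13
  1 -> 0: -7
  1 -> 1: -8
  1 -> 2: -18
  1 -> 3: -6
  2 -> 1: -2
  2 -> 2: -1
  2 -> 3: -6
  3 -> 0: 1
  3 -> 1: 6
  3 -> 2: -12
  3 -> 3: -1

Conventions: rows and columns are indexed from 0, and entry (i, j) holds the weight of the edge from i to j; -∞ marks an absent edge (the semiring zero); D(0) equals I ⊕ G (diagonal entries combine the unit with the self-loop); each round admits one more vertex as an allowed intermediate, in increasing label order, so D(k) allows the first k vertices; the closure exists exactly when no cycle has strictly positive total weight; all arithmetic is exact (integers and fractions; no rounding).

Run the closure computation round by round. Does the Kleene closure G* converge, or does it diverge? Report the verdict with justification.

D(0):
  [0, -17, -∞, -13]
  [-7, 0, -18, -6]
  [-∞, -2, 0, -6]
  [1, 6, -12, 0]
D(1):
  [0, -17, -∞, -13]
  [-7, 0, -18, -6]
  [-∞, -2, 0, -6]
  [1, 6, -12, 0]
D(2):
  [0, -17, -35, -13]
  [-7, 0, -18, -6]
  [-9, -2, 0, -6]
  [1, 6, -12, 0]
D(3):
  [0, -17, -35, -13]
  [-7, 0, -18, -6]
  [-9, -2, 0, -6]
  [1, 6, -12, 0]
D(4):
  [0, -7, -25, -13]
  [-5, 0, -18, -6]
  [-5, 0, 0, -6]
  [1, 6, -12, 0]
Key observation: every diagonal entry stays at the unit through all rounds, so no improving cycle exists.
Answer: CONVERGES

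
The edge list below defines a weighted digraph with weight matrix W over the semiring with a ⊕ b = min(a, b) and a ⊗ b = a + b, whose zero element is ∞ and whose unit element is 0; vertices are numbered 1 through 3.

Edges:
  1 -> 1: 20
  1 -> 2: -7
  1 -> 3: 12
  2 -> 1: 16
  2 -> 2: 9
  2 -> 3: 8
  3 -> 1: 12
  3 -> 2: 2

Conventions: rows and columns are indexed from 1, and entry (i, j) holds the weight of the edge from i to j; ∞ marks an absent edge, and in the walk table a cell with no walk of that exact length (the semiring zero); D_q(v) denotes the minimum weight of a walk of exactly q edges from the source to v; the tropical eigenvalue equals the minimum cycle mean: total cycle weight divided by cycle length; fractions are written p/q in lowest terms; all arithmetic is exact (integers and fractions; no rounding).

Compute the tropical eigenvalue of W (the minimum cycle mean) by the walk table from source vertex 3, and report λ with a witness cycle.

q=0: [∞, ∞, 0]
q=1: [12, 2, ∞]
q=2: [18, 5, 10]
q=3: [21, 11, 13]
Optimal cycle mean attained by: cycle 1->2->3->1, total (-7) + 8 + 12, length 3.
Answer: λ = 13/3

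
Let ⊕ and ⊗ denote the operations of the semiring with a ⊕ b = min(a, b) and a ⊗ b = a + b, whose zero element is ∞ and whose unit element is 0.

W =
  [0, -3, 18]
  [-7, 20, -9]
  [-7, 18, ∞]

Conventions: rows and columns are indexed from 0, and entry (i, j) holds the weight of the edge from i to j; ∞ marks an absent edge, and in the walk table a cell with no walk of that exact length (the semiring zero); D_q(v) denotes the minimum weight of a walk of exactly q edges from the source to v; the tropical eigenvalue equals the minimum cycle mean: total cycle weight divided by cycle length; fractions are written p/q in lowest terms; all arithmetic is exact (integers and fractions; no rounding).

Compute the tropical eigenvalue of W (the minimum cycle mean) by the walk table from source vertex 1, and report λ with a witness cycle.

q=0: [∞, 0, ∞]
q=1: [-7, 20, -9]
q=2: [-16, -10, 11]
q=3: [-17, -19, -19]
Optimal cycle mean attained by: cycle 0->1->2->0, total (-3) + (-9) + (-7), length 3.
Answer: λ = -19/3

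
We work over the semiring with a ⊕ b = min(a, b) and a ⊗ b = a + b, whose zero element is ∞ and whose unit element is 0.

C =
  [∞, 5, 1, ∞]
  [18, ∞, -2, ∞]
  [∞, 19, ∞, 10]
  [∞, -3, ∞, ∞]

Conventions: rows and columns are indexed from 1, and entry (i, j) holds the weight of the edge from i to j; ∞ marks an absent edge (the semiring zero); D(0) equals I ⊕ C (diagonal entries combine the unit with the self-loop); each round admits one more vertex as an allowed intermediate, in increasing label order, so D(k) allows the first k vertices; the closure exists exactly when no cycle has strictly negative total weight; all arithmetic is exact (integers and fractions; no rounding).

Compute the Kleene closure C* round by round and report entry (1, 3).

D(0):
  [0, 5, 1, ∞]
  [18, 0, -2, ∞]
  [∞, 19, 0, 10]
  [∞, -3, ∞, 0]
D(1):
  [0, 5, 1, ∞]
  [18, 0, -2, ∞]
  [∞, 19, 0, 10]
  [∞, -3, ∞, 0]
D(2):
  [0, 5, 1, ∞]
  [18, 0, -2, ∞]
  [37, 19, 0, 10]
  [15, -3, -5, 0]
D(3):
  [0, 5, 1, 11]
  [18, 0, -2, 8]
  [37, 19, 0, 10]
  [15, -3, -5, 0]
D(4):
  [0, 5, 1, 11]
  [18, 0, -2, 8]
  [25, 7, 0, 10]
  [15, -3, -5, 0]
Answer: C*[1][3] = 1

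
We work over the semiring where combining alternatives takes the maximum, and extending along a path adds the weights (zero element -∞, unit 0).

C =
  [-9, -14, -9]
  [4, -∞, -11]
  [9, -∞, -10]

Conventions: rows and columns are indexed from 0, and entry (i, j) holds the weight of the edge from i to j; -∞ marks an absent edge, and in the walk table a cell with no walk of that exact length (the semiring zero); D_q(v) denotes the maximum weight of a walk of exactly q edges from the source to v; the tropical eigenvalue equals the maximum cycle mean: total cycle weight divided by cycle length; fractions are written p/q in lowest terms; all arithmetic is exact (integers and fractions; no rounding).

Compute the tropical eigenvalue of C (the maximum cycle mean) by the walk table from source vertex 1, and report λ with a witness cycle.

q=0: [-∞, 0, -∞]
q=1: [4, -∞, -11]
q=2: [-2, -10, -5]
q=3: [4, -16, -11]
Optimal cycle mean attained by: cycle 0->2->0, total (-9) + 9, length 2.
Answer: λ = 0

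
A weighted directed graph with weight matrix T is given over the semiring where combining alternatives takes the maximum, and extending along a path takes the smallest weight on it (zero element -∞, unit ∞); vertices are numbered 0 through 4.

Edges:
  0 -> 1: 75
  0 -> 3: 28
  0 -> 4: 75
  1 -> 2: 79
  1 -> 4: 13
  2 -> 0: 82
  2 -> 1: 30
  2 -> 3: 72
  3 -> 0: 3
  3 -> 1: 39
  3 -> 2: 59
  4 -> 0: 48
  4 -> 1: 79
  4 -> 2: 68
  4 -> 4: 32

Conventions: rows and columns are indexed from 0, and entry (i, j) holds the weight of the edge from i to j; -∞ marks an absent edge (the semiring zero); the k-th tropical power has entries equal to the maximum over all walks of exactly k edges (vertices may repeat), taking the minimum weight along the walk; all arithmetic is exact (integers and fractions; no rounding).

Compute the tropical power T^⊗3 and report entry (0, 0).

T^⊗2:
  [48, 75, 75, -∞, 32]
  [79, 30, 13, 72, 13]
  [3, 75, 59, 28, 75]
  [59, 30, 39, 59, 13]
  [68, 48, 79, 68, 48]
T^⊗3:
  [75, 48, 75, 72, 48]
  [13, 75, 59, 28, 75]
  [59, 75, 75, 59, 32]
  [39, 59, 59, 39, 59]
  [79, 68, 59, 72, 68]
Key observation: the optimum is the walk 0->1->2->0, with weight 75 min 79 min 82 = 75.
Optimal value attained by: walk 0->1->2->0.
Answer: (T^⊗3)[0][0] = 75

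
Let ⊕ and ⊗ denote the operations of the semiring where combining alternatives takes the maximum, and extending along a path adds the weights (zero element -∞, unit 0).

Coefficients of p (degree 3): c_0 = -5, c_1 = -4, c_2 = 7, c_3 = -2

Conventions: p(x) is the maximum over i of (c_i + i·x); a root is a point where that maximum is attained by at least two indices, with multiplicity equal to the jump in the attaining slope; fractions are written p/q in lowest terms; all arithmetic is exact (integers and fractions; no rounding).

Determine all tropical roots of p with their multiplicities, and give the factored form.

hull edge (i=0, c=-5) to (i=2, c=7): slope 6, span 2
hull edge (i=2, c=7) to (i=3, c=-2): slope -9, span 1
Factored form: p(x) = -2 ⊗ (x ⊕ (-6)) ⊗ (x ⊕ (-6)) ⊗ (x ⊕ 9)
Answer: roots = -6 (mult 2), 9 (mult 1)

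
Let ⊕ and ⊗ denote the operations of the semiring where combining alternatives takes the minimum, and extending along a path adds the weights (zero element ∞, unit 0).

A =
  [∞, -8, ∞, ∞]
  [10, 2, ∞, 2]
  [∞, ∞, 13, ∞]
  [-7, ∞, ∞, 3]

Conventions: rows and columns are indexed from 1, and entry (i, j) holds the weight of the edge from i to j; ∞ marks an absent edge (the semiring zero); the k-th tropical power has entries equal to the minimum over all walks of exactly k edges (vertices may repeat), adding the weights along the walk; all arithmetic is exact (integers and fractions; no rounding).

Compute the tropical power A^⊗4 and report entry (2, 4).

A^⊗2:
  [2, -6, ∞, -6]
  [-5, 2, ∞, 4]
  [∞, ∞, 26, ∞]
  [-4, -15, ∞, 6]
A^⊗3:
  [-13, -6, ∞, -4]
  [-3, -13, ∞, 4]
  [∞, ∞, 39, ∞]
  [-5, -13, ∞, -13]
A^⊗4:
  [-11, -21, ∞, -4]
  [-3, -11, ∞, -11]
  [∞, ∞, 52, ∞]
  [-20, -13, ∞, -11]
Key observation: the optimum is the walk 2->4->1->2->4, with weight 2 + (-7) + (-8) + 2 = -11.
Optimal value attained by: walk 2->4->1->2->4.
Answer: (A^⊗4)[2][4] = -11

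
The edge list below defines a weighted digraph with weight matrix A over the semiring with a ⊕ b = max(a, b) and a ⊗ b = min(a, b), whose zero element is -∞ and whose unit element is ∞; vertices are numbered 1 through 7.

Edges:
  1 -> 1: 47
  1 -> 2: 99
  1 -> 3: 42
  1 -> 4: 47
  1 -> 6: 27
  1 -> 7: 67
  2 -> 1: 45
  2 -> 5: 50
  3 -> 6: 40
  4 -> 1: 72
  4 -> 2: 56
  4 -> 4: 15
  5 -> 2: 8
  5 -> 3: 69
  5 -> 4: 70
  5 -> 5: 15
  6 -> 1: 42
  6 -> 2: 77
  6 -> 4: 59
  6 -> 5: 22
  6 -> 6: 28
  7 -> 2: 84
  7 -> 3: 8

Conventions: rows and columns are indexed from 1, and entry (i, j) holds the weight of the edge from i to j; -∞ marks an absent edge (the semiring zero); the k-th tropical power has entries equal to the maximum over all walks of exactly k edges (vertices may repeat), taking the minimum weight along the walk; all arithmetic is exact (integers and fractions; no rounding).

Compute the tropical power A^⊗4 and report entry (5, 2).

A^⊗2:
  [47, 67, 42, 47, 50, 40, 47]
  [45, 45, 50, 50, 15, 27, 45]
  [40, 40, -∞, 40, 22, 28, -∞]
  [47, 72, 42, 47, 50, 27, 67]
  [70, 56, 15, 15, 15, 40, -∞]
  [59, 56, 42, 42, 50, 28, 42]
  [45, -∞, -∞, -∞, 50, 8, -∞]
A^⊗3:
  [47, 47, 50, 50, 50, 40, 47]
  [50, 50, 42, 45, 45, 40, 45]
  [40, 40, 40, 40, 40, 28, 40]
  [47, 67, 50, 50, 50, 40, 47]
  [47, 70, 42, 47, 50, 28, 67]
  [47, 59, 50, 50, 50, 40, 59]
  [45, 45, 50, 50, 15, 27, 45]
A^⊗4:
  [50, 50, 50, 50, 47, 40, 47]
  [47, 50, 45, 47, 50, 40, 50]
  [40, 40, 40, 40, 40, 40, 40]
  [50, 50, 50, 50, 50, 40, 47]
  [47, 67, 50, 50, 50, 40, 47]
  [50, 59, 50, 50, 50, 40, 47]
  [50, 50, 42, 45, 45, 40, 45]
Key observation: the optimum is the walk 5->4->1->7->2, with weight 70 min 72 min 67 min 84 = 67.
Optimal value attained by: walk 5->4->1->7->2.
Answer: (A^⊗4)[5][2] = 67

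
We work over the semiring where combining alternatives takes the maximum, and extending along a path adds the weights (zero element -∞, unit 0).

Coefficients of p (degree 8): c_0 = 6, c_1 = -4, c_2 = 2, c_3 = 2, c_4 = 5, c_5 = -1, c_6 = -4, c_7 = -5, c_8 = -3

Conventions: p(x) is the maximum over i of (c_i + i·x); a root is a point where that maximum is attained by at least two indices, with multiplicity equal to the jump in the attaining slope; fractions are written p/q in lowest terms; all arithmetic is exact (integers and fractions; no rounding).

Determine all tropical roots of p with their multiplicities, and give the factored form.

hull edge (i=0, c=6) to (i=4, c=5): slope -1/4, span 4
hull edge (i=4, c=5) to (i=8, c=-3): slope -2, span 4
Factored form: p(x) = -3 ⊗ (x ⊕ 1/4) ⊗ (x ⊕ 1/4) ⊗ (x ⊕ 1/4) ⊗ (x ⊕ 1/4) ⊗ (x ⊕ 2) ⊗ (x ⊕ 2) ⊗ (x ⊕ 2) ⊗ (x ⊕ 2)
Answer: roots = 1/4 (mult 4), 2 (mult 4)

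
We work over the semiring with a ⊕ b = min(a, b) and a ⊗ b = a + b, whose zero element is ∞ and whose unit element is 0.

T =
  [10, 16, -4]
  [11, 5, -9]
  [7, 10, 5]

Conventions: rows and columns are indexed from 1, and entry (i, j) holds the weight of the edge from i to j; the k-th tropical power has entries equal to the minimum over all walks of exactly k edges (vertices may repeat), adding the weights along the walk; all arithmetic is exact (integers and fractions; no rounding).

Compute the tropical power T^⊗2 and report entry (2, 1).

T^⊗2:
  [3, 6, 1]
  [-2, 1, -4]
  [12, 15, 1]
Key observation: the optimum is the walk 2->3->1, with weight (-9) + 7 = -2.
Optimal value attained by: walk 2->3->1.
Answer: (T^⊗2)[2][1] = -2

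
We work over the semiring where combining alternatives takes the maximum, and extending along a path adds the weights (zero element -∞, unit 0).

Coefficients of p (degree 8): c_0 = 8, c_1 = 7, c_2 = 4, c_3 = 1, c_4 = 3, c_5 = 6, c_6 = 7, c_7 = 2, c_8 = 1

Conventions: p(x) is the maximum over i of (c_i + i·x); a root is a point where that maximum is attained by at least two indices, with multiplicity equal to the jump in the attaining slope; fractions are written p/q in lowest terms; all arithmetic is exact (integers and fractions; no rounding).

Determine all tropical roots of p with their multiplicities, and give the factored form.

hull edge (i=0, c=8) to (i=6, c=7): slope -1/6, span 6
hull edge (i=6, c=7) to (i=8, c=1): slope -3, span 2
Factored form: p(x) = 1 ⊗ (x ⊕ 1/6) ⊗ (x ⊕ 1/6) ⊗ (x ⊕ 1/6) ⊗ (x ⊕ 1/6) ⊗ (x ⊕ 1/6) ⊗ (x ⊕ 1/6) ⊗ (x ⊕ 3) ⊗ (x ⊕ 3)
Answer: roots = 1/6 (mult 6), 3 (mult 2)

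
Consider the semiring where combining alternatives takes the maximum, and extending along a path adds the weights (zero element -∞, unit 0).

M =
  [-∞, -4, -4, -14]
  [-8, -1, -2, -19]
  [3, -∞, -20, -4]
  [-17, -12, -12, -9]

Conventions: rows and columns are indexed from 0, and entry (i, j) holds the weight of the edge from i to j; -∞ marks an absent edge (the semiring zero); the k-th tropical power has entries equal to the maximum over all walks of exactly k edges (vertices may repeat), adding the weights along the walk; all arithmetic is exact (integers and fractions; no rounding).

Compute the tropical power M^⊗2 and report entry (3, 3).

M^⊗2:
  [-1, -5, -6, -8]
  [1, -2, -3, -6]
  [-17, -1, -1, -11]
  [-9, -13, -14, -16]
Key observation: the optimum is the walk 3->2->3, with weight (-12) + (-4) = -16.
Optimal value attained by: walk 3->2->3.
Answer: (M^⊗2)[3][3] = -16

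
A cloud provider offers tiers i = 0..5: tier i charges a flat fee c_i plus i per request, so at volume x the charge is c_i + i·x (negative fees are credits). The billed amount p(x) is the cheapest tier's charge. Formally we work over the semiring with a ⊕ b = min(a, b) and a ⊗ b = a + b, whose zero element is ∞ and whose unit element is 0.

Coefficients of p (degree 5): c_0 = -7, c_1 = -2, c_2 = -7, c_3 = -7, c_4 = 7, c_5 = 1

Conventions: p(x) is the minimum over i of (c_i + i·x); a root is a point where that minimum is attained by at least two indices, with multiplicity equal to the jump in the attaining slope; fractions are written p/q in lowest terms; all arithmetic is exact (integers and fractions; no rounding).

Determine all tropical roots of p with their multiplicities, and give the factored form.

hull edge (i=0, c=-7) to (i=3, c=-7): slope 0, span 3
hull edge (i=3, c=-7) to (i=5, c=1): slope 4, span 2
Factored form: p(x) = 1 ⊗ (x ⊕ (-4)) ⊗ (x ⊕ (-4)) ⊗ (x ⊕ 0) ⊗ (x ⊕ 0) ⊗ (x ⊕ 0)
Answer: roots = -4 (mult 2), 0 (mult 3)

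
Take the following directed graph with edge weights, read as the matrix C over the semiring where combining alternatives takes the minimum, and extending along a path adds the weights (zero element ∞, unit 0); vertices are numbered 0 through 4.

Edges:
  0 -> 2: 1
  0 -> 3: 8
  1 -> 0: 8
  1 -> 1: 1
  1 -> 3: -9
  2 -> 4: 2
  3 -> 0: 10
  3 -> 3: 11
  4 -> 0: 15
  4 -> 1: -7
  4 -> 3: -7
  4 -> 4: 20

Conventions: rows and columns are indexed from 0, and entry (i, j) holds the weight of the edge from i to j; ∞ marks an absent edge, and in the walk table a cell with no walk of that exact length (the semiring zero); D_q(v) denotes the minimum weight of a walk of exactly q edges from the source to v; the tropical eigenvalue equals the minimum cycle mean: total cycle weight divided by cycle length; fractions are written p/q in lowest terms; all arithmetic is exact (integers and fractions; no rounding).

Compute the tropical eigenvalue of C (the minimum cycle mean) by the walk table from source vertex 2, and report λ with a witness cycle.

q=0: [∞, ∞, 0, ∞, ∞]
q=1: [∞, ∞, ∞, ∞, 2]
q=2: [17, -5, ∞, -5, 22]
q=3: [3, -4, 18, -14, 42]
q=4: [-4, -3, 4, -13, 20]
q=5: [-3, -2, -3, -12, 6]
Optimal cycle mean attained by: cycle 0->2->4->1->3->0, total 1 + 2 + (-7) + (-9) + 10, length 5.
Answer: λ = -3/5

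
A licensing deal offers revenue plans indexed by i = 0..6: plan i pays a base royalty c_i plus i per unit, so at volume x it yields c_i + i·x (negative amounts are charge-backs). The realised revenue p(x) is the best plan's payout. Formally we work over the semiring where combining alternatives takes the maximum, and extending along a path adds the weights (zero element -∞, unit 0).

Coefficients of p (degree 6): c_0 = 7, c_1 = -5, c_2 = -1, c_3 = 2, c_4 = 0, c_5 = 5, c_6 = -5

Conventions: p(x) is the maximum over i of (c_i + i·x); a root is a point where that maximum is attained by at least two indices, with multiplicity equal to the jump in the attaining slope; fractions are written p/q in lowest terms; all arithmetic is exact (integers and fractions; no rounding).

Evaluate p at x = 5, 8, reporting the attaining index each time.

p(5) = max(7+0·5=7, -5+1·5=0, -1+2·5=9, 2+3·5=17, 0+4·5=20, 5+5·5=30, -5+6·5=25) = 30 (attained by i=5)
p(8) = max(7+0·8=7, -5+1·8=3, -1+2·8=15, 2+3·8=26, 0+4·8=32, 5+5·8=45, -5+6·8=43) = 45 (attained by i=5)
Answer: p(5) = 30; p(8) = 45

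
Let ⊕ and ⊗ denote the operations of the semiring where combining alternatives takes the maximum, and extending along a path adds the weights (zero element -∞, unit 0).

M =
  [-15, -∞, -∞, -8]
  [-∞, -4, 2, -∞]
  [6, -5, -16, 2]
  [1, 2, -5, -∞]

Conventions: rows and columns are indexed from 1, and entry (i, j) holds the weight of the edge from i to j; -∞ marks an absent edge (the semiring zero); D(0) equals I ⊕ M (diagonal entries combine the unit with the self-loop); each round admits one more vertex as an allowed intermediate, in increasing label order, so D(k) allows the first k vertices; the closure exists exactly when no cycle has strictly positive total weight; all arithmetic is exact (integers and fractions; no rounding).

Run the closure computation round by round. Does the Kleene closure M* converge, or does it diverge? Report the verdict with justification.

D(0):
  [0, -∞, -∞, -8]
  [-∞, 0, 2, -∞]
  [6, -5, 0, 2]
  [1, 2, -5, 0]
D(1):
  [0, -∞, -∞, -8]
  [-∞, 0, 2, -∞]
  [6, -5, 0, 2]
  [1, 2, -5, 0]
D(2):
  [0, -∞, -∞, -8]
  [-∞, 0, 2, -∞]
  [6, -5, 0, 2]
  [1, 2, 4, 0]
Detection: at round 3, diagonal entry (4, 4) turns strictly positive.
Key observation: the cycle 4->2->3->1->4 has total weight 2 + 2 + 6 + (-8), which is strictly positive.
Answer: DIVERGES — positive cycle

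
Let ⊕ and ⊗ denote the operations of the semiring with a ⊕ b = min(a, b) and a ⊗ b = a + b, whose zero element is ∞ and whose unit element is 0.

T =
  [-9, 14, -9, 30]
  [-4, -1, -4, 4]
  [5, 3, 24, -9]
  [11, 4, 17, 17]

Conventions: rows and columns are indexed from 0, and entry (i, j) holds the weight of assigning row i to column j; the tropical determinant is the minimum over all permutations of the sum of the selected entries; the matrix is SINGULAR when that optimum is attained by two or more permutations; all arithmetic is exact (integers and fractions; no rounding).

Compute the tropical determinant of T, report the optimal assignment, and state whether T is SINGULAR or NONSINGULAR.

σ = (0, 1, 2, 3): (-9) + (-1) + 24 + 17 = 31
σ = (0, 1, 3, 2): (-9) + (-1) + (-9) + 17 = -2
σ = (0, 2, 1, 3): (-9) + (-4) + 3 + 17 = 7
σ = (0, 2, 3, 1): (-9) + (-4) + (-9) + 4 = -18
σ = (0, 3, 1, 2): (-9) + 4 + 3 + 17 = 15
σ = (0, 3, 2, 1): (-9) + 4 + 24 + 4 = 23
σ = (1, 0, 2, 3): 14 + (-4) + 24 + 17 = 51
σ = (1, 0, 3, 2): 14 + (-4) + (-9) + 17 = 18
σ = (1, 2, 0, 3): 14 + (-4) + 5 + 17 = 32
σ = (1, 2, 3, 0): 14 + (-4) + (-9) + 11 = 12
σ = (1, 3, 0, 2): 14 + 4 + 5 + 17 = 40
σ = (1, 3, 2, 0): 14 + 4 + 24 + 11 = 53
σ = (2, 0, 1, 3): (-9) + (-4) + 3 + 17 = 7
σ = (2, 0, 3, 1): (-9) + (-4) + (-9) + 4 = -18
σ = (2, 1, 0, 3): (-9) + (-1) + 5 + 17 = 12
σ = (2, 1, 3, 0): (-9) + (-1) + (-9) + 11 = -8
σ = (2, 3, 0, 1): (-9) + 4 + 5 + 4 = 4
σ = (2, 3, 1, 0): (-9) + 4 + 3 + 11 = 9
σ = (3, 0, 1, 2): 30 + (-4) + 3 + 17 = 46
σ = (3, 0, 2, 1): 30 + (-4) + 24 + 4 = 54
σ = (3, 1, 0, 2): 30 + (-1) + 5 + 17 = 51
σ = (3, 1, 2, 0): 30 + (-1) + 24 + 11 = 64
σ = (3, 2, 0, 1): 30 + (-4) + 5 + 4 = 35
σ = (3, 2, 1, 0): 30 + (-4) + 3 + 11 = 40
Optimal value attained by: σ = (0, 2, 3, 1).
Answer: det⊕(T) = -18; verdict: SINGULAR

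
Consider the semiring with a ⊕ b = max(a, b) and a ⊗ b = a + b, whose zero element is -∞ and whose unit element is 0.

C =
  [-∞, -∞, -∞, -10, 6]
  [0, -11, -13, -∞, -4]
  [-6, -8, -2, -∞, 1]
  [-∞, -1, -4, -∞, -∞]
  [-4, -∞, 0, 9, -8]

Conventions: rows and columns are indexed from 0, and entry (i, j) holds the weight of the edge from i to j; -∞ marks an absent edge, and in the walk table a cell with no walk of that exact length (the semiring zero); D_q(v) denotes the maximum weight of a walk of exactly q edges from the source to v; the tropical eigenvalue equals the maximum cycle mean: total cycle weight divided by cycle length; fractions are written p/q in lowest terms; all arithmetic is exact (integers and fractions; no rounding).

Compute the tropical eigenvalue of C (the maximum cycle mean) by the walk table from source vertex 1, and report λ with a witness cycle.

q=0: [-∞, 0, -∞, -∞, -∞]
q=1: [0, -11, -13, -∞, -4]
q=2: [-8, -21, -4, 5, 6]
q=3: [2, 4, 6, 15, -2]
q=4: [4, 14, 11, 7, 8]
q=5: [14, 6, 9, 17, 12]
Optimal cycle mean attained by: cycle 0->4->3->1->0, total 6 + 9 + (-1) + 0, length 4.
Answer: λ = 7/2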